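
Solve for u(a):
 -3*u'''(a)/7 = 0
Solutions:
 u(a) = C1 + C2*a + C3*a^2


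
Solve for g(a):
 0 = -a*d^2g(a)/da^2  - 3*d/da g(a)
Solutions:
 g(a) = C1 + C2/a^2


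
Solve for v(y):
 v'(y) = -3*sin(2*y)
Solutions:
 v(y) = C1 + 3*cos(2*y)/2


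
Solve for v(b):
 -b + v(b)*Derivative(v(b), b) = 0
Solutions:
 v(b) = -sqrt(C1 + b^2)
 v(b) = sqrt(C1 + b^2)


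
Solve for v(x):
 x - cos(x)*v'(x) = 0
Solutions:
 v(x) = C1 + Integral(x/cos(x), x)


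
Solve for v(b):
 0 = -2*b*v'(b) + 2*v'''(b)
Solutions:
 v(b) = C1 + Integral(C2*airyai(b) + C3*airybi(b), b)


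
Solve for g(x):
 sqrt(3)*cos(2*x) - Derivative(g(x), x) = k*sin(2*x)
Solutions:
 g(x) = C1 + k*cos(2*x)/2 + sqrt(3)*sin(2*x)/2


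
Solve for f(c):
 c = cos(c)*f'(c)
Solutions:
 f(c) = C1 + Integral(c/cos(c), c)


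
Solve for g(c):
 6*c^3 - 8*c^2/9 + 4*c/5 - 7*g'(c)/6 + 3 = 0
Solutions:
 g(c) = C1 + 9*c^4/7 - 16*c^3/63 + 12*c^2/35 + 18*c/7


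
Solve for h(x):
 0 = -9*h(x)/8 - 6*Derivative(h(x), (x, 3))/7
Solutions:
 h(x) = C3*exp(-2^(2/3)*21^(1/3)*x/4) + (C1*sin(2^(2/3)*3^(5/6)*7^(1/3)*x/8) + C2*cos(2^(2/3)*3^(5/6)*7^(1/3)*x/8))*exp(2^(2/3)*21^(1/3)*x/8)


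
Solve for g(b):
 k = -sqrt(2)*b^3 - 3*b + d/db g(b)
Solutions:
 g(b) = C1 + sqrt(2)*b^4/4 + 3*b^2/2 + b*k


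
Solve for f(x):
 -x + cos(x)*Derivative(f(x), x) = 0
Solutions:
 f(x) = C1 + Integral(x/cos(x), x)


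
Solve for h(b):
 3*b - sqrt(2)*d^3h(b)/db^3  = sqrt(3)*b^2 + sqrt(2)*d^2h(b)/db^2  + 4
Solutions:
 h(b) = C1 + C2*b + C3*exp(-b) - sqrt(6)*b^4/24 + b^3*(3*sqrt(2) + 2*sqrt(6))/12 + b^2*(-7*sqrt(2) - 2*sqrt(6))/4


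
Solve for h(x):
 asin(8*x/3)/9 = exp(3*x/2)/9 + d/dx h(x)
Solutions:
 h(x) = C1 + x*asin(8*x/3)/9 + sqrt(9 - 64*x^2)/72 - 2*exp(3*x/2)/27


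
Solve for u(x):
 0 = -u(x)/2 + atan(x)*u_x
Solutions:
 u(x) = C1*exp(Integral(1/atan(x), x)/2)


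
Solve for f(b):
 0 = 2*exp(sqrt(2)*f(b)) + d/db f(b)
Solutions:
 f(b) = sqrt(2)*(2*log(1/(C1 + 2*b)) - log(2))/4


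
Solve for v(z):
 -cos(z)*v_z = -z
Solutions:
 v(z) = C1 + Integral(z/cos(z), z)


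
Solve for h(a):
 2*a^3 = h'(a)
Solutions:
 h(a) = C1 + a^4/2


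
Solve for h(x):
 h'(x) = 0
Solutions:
 h(x) = C1


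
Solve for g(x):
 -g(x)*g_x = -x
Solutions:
 g(x) = -sqrt(C1 + x^2)
 g(x) = sqrt(C1 + x^2)


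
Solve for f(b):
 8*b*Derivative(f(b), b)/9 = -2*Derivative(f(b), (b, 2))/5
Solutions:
 f(b) = C1 + C2*erf(sqrt(10)*b/3)


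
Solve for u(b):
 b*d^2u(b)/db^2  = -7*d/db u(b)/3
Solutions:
 u(b) = C1 + C2/b^(4/3)


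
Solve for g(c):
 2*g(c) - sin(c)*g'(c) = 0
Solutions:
 g(c) = C1*(cos(c) - 1)/(cos(c) + 1)


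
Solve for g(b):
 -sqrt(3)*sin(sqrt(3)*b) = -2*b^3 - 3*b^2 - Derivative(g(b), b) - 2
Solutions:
 g(b) = C1 - b^4/2 - b^3 - 2*b - cos(sqrt(3)*b)


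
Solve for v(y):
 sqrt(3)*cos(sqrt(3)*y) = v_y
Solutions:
 v(y) = C1 + sin(sqrt(3)*y)


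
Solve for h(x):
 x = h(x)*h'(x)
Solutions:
 h(x) = -sqrt(C1 + x^2)
 h(x) = sqrt(C1 + x^2)


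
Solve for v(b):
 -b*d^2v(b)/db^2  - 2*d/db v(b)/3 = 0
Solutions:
 v(b) = C1 + C2*b^(1/3)


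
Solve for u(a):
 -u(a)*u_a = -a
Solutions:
 u(a) = -sqrt(C1 + a^2)
 u(a) = sqrt(C1 + a^2)


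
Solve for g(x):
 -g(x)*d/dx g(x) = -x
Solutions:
 g(x) = -sqrt(C1 + x^2)
 g(x) = sqrt(C1 + x^2)


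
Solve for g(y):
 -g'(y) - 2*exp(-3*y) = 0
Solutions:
 g(y) = C1 + 2*exp(-3*y)/3


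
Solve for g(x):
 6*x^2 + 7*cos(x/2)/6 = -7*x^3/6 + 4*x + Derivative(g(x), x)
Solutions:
 g(x) = C1 + 7*x^4/24 + 2*x^3 - 2*x^2 + 7*sin(x/2)/3


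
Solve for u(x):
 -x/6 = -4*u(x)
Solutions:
 u(x) = x/24


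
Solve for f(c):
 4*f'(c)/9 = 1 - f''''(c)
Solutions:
 f(c) = C1 + C4*exp(-2^(2/3)*3^(1/3)*c/3) + 9*c/4 + (C2*sin(2^(2/3)*3^(5/6)*c/6) + C3*cos(2^(2/3)*3^(5/6)*c/6))*exp(2^(2/3)*3^(1/3)*c/6)


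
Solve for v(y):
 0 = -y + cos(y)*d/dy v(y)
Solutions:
 v(y) = C1 + Integral(y/cos(y), y)


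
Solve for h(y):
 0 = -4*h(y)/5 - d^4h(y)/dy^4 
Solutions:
 h(y) = (C1*sin(5^(3/4)*y/5) + C2*cos(5^(3/4)*y/5))*exp(-5^(3/4)*y/5) + (C3*sin(5^(3/4)*y/5) + C4*cos(5^(3/4)*y/5))*exp(5^(3/4)*y/5)


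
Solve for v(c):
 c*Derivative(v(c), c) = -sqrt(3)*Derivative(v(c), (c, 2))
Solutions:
 v(c) = C1 + C2*erf(sqrt(2)*3^(3/4)*c/6)


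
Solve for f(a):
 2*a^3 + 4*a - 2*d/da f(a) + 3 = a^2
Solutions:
 f(a) = C1 + a^4/4 - a^3/6 + a^2 + 3*a/2


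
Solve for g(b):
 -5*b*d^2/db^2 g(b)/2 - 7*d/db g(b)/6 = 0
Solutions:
 g(b) = C1 + C2*b^(8/15)


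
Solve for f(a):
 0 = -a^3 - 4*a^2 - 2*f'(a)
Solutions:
 f(a) = C1 - a^4/8 - 2*a^3/3


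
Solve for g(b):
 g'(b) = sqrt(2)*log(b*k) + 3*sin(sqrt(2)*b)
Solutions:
 g(b) = C1 + sqrt(2)*b*(log(b*k) - 1) - 3*sqrt(2)*cos(sqrt(2)*b)/2


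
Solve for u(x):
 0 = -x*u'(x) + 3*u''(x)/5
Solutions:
 u(x) = C1 + C2*erfi(sqrt(30)*x/6)


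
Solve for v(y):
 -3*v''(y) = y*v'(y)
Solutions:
 v(y) = C1 + C2*erf(sqrt(6)*y/6)


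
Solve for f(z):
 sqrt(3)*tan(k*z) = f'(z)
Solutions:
 f(z) = C1 + sqrt(3)*Piecewise((-log(cos(k*z))/k, Ne(k, 0)), (0, True))


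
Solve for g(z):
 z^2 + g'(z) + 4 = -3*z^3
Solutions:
 g(z) = C1 - 3*z^4/4 - z^3/3 - 4*z


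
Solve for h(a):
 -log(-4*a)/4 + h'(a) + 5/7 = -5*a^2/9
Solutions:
 h(a) = C1 - 5*a^3/27 + a*log(-a)/4 + a*(-27 + 14*log(2))/28


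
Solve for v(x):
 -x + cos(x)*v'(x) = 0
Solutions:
 v(x) = C1 + Integral(x/cos(x), x)


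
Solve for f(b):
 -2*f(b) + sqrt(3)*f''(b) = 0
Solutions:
 f(b) = C1*exp(-sqrt(2)*3^(3/4)*b/3) + C2*exp(sqrt(2)*3^(3/4)*b/3)


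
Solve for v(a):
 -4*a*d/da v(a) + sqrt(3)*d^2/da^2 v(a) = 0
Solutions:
 v(a) = C1 + C2*erfi(sqrt(2)*3^(3/4)*a/3)


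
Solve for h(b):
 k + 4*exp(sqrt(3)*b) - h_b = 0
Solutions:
 h(b) = C1 + b*k + 4*sqrt(3)*exp(sqrt(3)*b)/3


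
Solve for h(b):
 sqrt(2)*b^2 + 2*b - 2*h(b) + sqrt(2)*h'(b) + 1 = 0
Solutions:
 h(b) = C1*exp(sqrt(2)*b) + sqrt(2)*b^2/2 + 2*b + 1/2 + sqrt(2)


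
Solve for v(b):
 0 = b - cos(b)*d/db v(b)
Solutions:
 v(b) = C1 + Integral(b/cos(b), b)


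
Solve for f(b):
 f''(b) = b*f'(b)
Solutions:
 f(b) = C1 + C2*erfi(sqrt(2)*b/2)


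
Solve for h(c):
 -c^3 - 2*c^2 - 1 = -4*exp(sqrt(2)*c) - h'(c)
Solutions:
 h(c) = C1 + c^4/4 + 2*c^3/3 + c - 2*sqrt(2)*exp(sqrt(2)*c)


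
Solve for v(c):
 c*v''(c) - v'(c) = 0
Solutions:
 v(c) = C1 + C2*c^2


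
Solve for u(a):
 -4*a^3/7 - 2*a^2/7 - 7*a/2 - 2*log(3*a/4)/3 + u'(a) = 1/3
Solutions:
 u(a) = C1 + a^4/7 + 2*a^3/21 + 7*a^2/4 + 2*a*log(a)/3 - 4*a*log(2)/3 - a/3 + 2*a*log(3)/3


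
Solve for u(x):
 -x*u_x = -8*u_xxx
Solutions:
 u(x) = C1 + Integral(C2*airyai(x/2) + C3*airybi(x/2), x)


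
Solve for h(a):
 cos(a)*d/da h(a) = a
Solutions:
 h(a) = C1 + Integral(a/cos(a), a)


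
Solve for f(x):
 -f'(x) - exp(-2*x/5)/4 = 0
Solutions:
 f(x) = C1 + 5*exp(-2*x/5)/8


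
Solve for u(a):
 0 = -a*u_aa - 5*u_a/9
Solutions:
 u(a) = C1 + C2*a^(4/9)


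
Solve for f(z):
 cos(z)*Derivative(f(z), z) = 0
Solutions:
 f(z) = C1


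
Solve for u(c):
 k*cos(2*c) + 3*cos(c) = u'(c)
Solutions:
 u(c) = C1 + k*sin(2*c)/2 + 3*sin(c)


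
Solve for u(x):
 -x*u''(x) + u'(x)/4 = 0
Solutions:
 u(x) = C1 + C2*x^(5/4)


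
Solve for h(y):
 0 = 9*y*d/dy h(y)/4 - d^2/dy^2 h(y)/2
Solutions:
 h(y) = C1 + C2*erfi(3*y/2)


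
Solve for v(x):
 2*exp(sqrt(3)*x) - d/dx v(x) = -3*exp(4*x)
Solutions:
 v(x) = C1 + 3*exp(4*x)/4 + 2*sqrt(3)*exp(sqrt(3)*x)/3


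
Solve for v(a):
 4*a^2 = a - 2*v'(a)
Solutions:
 v(a) = C1 - 2*a^3/3 + a^2/4


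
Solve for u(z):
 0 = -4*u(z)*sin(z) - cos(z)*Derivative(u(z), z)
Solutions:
 u(z) = C1*cos(z)^4


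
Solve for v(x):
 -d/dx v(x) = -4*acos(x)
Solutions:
 v(x) = C1 + 4*x*acos(x) - 4*sqrt(1 - x^2)


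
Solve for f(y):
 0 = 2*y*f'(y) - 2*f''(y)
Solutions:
 f(y) = C1 + C2*erfi(sqrt(2)*y/2)


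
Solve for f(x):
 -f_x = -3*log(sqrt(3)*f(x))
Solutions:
 -2*Integral(1/(2*log(_y) + log(3)), (_y, f(x)))/3 = C1 - x


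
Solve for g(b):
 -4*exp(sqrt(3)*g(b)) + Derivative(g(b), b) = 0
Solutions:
 g(b) = sqrt(3)*(2*log(-1/(C1 + 4*b)) - log(3))/6


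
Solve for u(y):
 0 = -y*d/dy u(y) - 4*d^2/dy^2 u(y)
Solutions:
 u(y) = C1 + C2*erf(sqrt(2)*y/4)


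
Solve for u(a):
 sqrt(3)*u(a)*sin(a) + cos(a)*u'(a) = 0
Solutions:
 u(a) = C1*cos(a)^(sqrt(3))


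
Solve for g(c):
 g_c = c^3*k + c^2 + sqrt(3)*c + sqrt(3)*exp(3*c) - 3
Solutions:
 g(c) = C1 + c^4*k/4 + c^3/3 + sqrt(3)*c^2/2 - 3*c + sqrt(3)*exp(3*c)/3


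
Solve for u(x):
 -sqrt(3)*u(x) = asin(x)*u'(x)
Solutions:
 u(x) = C1*exp(-sqrt(3)*Integral(1/asin(x), x))


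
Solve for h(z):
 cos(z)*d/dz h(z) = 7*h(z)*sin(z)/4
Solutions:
 h(z) = C1/cos(z)^(7/4)


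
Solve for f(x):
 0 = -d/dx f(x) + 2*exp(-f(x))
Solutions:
 f(x) = log(C1 + 2*x)


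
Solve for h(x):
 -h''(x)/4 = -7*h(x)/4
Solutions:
 h(x) = C1*exp(-sqrt(7)*x) + C2*exp(sqrt(7)*x)


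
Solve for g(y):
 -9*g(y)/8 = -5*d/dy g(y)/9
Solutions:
 g(y) = C1*exp(81*y/40)


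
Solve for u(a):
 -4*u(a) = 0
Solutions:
 u(a) = 0


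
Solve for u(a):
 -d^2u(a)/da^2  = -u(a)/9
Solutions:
 u(a) = C1*exp(-a/3) + C2*exp(a/3)


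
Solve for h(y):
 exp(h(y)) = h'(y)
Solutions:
 h(y) = log(-1/(C1 + y))


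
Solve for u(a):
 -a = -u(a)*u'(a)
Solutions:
 u(a) = -sqrt(C1 + a^2)
 u(a) = sqrt(C1 + a^2)


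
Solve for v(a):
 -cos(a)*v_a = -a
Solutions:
 v(a) = C1 + Integral(a/cos(a), a)


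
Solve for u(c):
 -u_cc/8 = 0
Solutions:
 u(c) = C1 + C2*c


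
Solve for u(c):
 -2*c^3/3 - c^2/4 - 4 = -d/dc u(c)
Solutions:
 u(c) = C1 + c^4/6 + c^3/12 + 4*c


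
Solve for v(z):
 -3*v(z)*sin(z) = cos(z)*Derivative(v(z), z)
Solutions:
 v(z) = C1*cos(z)^3


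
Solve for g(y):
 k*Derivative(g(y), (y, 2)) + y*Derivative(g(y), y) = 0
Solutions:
 g(y) = C1 + C2*sqrt(k)*erf(sqrt(2)*y*sqrt(1/k)/2)


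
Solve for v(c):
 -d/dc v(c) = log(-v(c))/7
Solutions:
 -li(-v(c)) = C1 - c/7


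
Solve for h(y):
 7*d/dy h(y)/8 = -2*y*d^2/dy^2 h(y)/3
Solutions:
 h(y) = C1 + C2/y^(5/16)


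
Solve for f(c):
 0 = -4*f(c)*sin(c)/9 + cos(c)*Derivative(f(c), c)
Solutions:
 f(c) = C1/cos(c)^(4/9)


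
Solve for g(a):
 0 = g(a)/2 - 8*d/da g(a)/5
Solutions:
 g(a) = C1*exp(5*a/16)


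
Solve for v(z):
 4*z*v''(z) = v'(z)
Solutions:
 v(z) = C1 + C2*z^(5/4)


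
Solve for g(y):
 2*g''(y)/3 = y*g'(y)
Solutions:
 g(y) = C1 + C2*erfi(sqrt(3)*y/2)


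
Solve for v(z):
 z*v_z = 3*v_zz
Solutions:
 v(z) = C1 + C2*erfi(sqrt(6)*z/6)


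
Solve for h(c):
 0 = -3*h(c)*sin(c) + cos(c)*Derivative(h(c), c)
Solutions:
 h(c) = C1/cos(c)^3


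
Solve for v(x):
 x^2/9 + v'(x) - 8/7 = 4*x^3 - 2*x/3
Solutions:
 v(x) = C1 + x^4 - x^3/27 - x^2/3 + 8*x/7


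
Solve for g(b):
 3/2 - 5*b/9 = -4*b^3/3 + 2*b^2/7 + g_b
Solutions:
 g(b) = C1 + b^4/3 - 2*b^3/21 - 5*b^2/18 + 3*b/2


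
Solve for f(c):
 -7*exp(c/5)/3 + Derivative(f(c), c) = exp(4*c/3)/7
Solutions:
 f(c) = C1 + 35*exp(c/5)/3 + 3*exp(4*c/3)/28


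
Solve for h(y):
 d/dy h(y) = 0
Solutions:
 h(y) = C1


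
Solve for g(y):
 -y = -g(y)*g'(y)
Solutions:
 g(y) = -sqrt(C1 + y^2)
 g(y) = sqrt(C1 + y^2)


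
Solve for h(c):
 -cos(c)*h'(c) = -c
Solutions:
 h(c) = C1 + Integral(c/cos(c), c)


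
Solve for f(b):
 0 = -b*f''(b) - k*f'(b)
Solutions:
 f(b) = C1 + b^(1 - re(k))*(C2*sin(log(b)*Abs(im(k))) + C3*cos(log(b)*im(k)))


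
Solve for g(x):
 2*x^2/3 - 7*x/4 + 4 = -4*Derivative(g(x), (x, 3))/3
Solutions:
 g(x) = C1 + C2*x + C3*x^2 - x^5/120 + 7*x^4/128 - x^3/2


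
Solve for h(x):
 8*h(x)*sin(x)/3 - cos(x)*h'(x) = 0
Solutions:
 h(x) = C1/cos(x)^(8/3)


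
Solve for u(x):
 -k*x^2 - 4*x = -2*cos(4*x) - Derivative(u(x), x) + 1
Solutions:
 u(x) = C1 + k*x^3/3 + 2*x^2 + x - sin(4*x)/2


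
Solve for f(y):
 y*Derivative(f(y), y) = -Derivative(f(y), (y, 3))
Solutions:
 f(y) = C1 + Integral(C2*airyai(-y) + C3*airybi(-y), y)


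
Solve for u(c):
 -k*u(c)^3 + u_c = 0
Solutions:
 u(c) = -sqrt(2)*sqrt(-1/(C1 + c*k))/2
 u(c) = sqrt(2)*sqrt(-1/(C1 + c*k))/2


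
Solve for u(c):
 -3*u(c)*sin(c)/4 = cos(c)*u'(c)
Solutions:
 u(c) = C1*cos(c)^(3/4)


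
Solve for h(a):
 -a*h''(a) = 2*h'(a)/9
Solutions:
 h(a) = C1 + C2*a^(7/9)


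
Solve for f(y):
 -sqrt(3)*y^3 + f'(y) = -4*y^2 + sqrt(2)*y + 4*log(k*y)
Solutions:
 f(y) = C1 + sqrt(3)*y^4/4 - 4*y^3/3 + sqrt(2)*y^2/2 + 4*y*log(k*y) - 4*y


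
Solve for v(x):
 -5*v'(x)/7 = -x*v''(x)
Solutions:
 v(x) = C1 + C2*x^(12/7)


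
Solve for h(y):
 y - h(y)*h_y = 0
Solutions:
 h(y) = -sqrt(C1 + y^2)
 h(y) = sqrt(C1 + y^2)


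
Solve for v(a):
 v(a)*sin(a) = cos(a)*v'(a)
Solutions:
 v(a) = C1/cos(a)


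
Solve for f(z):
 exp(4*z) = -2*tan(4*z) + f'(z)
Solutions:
 f(z) = C1 + exp(4*z)/4 - log(cos(4*z))/2


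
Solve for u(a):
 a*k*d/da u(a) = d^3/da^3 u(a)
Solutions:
 u(a) = C1 + Integral(C2*airyai(a*k^(1/3)) + C3*airybi(a*k^(1/3)), a)


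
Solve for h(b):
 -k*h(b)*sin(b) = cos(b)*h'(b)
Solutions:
 h(b) = C1*exp(k*log(cos(b)))


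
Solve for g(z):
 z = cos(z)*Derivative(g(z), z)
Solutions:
 g(z) = C1 + Integral(z/cos(z), z)


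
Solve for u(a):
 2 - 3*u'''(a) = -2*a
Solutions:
 u(a) = C1 + C2*a + C3*a^2 + a^4/36 + a^3/9


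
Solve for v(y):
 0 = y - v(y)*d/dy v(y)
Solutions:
 v(y) = -sqrt(C1 + y^2)
 v(y) = sqrt(C1 + y^2)


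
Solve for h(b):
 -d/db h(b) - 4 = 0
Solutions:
 h(b) = C1 - 4*b


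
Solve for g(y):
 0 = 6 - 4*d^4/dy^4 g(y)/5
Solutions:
 g(y) = C1 + C2*y + C3*y^2 + C4*y^3 + 5*y^4/16


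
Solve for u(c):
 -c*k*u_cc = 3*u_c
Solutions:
 u(c) = C1 + c^(((re(k) - 3)*re(k) + im(k)^2)/(re(k)^2 + im(k)^2))*(C2*sin(3*log(c)*Abs(im(k))/(re(k)^2 + im(k)^2)) + C3*cos(3*log(c)*im(k)/(re(k)^2 + im(k)^2)))


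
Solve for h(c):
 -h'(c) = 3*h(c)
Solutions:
 h(c) = C1*exp(-3*c)


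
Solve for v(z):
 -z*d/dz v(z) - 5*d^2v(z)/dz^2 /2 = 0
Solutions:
 v(z) = C1 + C2*erf(sqrt(5)*z/5)


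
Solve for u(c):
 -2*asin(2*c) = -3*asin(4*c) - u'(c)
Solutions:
 u(c) = C1 + 2*c*asin(2*c) - 3*c*asin(4*c) - 3*sqrt(1 - 16*c^2)/4 + sqrt(1 - 4*c^2)


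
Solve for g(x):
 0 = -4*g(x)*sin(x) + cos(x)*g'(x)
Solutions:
 g(x) = C1/cos(x)^4


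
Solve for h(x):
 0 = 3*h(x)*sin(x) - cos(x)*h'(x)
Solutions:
 h(x) = C1/cos(x)^3


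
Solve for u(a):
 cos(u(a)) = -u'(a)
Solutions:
 u(a) = pi - asin((C1 + exp(2*a))/(C1 - exp(2*a)))
 u(a) = asin((C1 + exp(2*a))/(C1 - exp(2*a)))


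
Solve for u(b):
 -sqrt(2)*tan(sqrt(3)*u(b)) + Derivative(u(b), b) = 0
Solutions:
 u(b) = sqrt(3)*(pi - asin(C1*exp(sqrt(6)*b)))/3
 u(b) = sqrt(3)*asin(C1*exp(sqrt(6)*b))/3


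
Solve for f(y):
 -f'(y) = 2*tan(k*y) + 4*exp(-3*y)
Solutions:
 f(y) = C1 - 2*Piecewise((-2*exp(-3*y)/3 + log(tan(k*y)^2 + 1)/(2*k), Ne(k, 0)), (-2*exp(-3*y)/3, True))


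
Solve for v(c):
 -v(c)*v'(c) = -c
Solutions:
 v(c) = -sqrt(C1 + c^2)
 v(c) = sqrt(C1 + c^2)


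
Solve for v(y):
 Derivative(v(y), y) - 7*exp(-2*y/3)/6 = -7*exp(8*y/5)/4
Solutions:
 v(y) = C1 - 35*exp(8*y/5)/32 - 7*exp(-2*y/3)/4


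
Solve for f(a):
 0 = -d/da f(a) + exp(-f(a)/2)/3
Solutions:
 f(a) = 2*log(C1 + a/6)


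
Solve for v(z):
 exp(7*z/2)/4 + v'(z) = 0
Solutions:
 v(z) = C1 - exp(7*z/2)/14


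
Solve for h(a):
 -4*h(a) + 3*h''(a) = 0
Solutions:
 h(a) = C1*exp(-2*sqrt(3)*a/3) + C2*exp(2*sqrt(3)*a/3)


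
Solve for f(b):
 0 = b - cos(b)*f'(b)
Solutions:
 f(b) = C1 + Integral(b/cos(b), b)


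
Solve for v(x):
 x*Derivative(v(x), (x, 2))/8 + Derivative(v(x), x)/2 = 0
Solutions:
 v(x) = C1 + C2/x^3


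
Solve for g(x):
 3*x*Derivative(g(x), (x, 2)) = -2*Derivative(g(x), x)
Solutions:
 g(x) = C1 + C2*x^(1/3)


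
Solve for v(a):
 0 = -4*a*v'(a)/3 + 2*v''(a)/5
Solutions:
 v(a) = C1 + C2*erfi(sqrt(15)*a/3)


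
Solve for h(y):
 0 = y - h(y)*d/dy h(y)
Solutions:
 h(y) = -sqrt(C1 + y^2)
 h(y) = sqrt(C1 + y^2)


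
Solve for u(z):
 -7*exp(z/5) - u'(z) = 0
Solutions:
 u(z) = C1 - 35*exp(z/5)


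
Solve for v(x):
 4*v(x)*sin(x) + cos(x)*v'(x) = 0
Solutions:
 v(x) = C1*cos(x)^4


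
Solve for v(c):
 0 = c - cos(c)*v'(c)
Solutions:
 v(c) = C1 + Integral(c/cos(c), c)


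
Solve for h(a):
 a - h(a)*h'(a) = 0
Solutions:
 h(a) = -sqrt(C1 + a^2)
 h(a) = sqrt(C1 + a^2)


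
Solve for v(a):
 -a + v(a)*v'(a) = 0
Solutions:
 v(a) = -sqrt(C1 + a^2)
 v(a) = sqrt(C1 + a^2)


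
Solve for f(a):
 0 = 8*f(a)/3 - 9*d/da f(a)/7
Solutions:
 f(a) = C1*exp(56*a/27)


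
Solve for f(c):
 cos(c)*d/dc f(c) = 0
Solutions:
 f(c) = C1


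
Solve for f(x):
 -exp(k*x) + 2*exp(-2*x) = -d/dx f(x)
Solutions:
 f(x) = C1 + exp(-2*x) + exp(k*x)/k


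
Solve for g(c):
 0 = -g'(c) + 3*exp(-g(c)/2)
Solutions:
 g(c) = 2*log(C1 + 3*c/2)


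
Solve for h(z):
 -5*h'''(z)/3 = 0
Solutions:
 h(z) = C1 + C2*z + C3*z^2


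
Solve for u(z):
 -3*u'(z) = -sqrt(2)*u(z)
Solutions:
 u(z) = C1*exp(sqrt(2)*z/3)


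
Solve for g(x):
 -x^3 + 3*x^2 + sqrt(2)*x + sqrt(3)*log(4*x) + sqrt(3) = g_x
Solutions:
 g(x) = C1 - x^4/4 + x^3 + sqrt(2)*x^2/2 + sqrt(3)*x*log(x) + 2*sqrt(3)*x*log(2)


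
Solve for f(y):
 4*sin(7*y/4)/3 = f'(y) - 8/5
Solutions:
 f(y) = C1 + 8*y/5 - 16*cos(7*y/4)/21


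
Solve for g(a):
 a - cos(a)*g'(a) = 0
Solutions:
 g(a) = C1 + Integral(a/cos(a), a)


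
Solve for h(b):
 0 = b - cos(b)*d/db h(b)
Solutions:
 h(b) = C1 + Integral(b/cos(b), b)


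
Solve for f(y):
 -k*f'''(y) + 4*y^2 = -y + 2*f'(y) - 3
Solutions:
 f(y) = C1 + C2*exp(-sqrt(2)*y*sqrt(-1/k)) + C3*exp(sqrt(2)*y*sqrt(-1/k)) - 2*k*y + 2*y^3/3 + y^2/4 + 3*y/2


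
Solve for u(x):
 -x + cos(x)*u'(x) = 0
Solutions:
 u(x) = C1 + Integral(x/cos(x), x)


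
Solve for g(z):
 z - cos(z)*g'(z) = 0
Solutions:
 g(z) = C1 + Integral(z/cos(z), z)


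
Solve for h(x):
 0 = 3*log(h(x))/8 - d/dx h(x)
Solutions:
 li(h(x)) = C1 + 3*x/8


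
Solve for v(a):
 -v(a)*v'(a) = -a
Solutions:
 v(a) = -sqrt(C1 + a^2)
 v(a) = sqrt(C1 + a^2)


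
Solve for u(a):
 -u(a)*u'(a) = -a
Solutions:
 u(a) = -sqrt(C1 + a^2)
 u(a) = sqrt(C1 + a^2)


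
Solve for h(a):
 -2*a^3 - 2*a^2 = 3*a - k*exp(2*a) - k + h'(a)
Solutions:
 h(a) = C1 - a^4/2 - 2*a^3/3 - 3*a^2/2 + a*k + k*exp(2*a)/2


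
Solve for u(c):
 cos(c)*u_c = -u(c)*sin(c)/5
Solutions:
 u(c) = C1*cos(c)^(1/5)


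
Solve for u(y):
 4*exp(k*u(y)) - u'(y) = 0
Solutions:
 u(y) = Piecewise((log(-1/(C1*k + 4*k*y))/k, Ne(k, 0)), (nan, True))
 u(y) = Piecewise((C1 + 4*y, Eq(k, 0)), (nan, True))


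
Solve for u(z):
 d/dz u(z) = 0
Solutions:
 u(z) = C1


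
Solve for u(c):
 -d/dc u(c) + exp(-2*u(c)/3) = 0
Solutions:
 u(c) = 3*log(-sqrt(C1 + c)) - 3*log(3) + 3*log(6)/2
 u(c) = 3*log(C1 + c)/2 - 3*log(3) + 3*log(6)/2


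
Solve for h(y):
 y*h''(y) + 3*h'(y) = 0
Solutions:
 h(y) = C1 + C2/y^2


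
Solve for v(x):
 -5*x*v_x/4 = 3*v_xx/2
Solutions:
 v(x) = C1 + C2*erf(sqrt(15)*x/6)


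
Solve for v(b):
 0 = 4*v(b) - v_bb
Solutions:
 v(b) = C1*exp(-2*b) + C2*exp(2*b)


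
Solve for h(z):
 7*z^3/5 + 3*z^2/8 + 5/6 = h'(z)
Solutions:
 h(z) = C1 + 7*z^4/20 + z^3/8 + 5*z/6


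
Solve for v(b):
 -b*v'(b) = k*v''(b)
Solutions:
 v(b) = C1 + C2*sqrt(k)*erf(sqrt(2)*b*sqrt(1/k)/2)


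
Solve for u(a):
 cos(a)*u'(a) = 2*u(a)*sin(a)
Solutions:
 u(a) = C1/cos(a)^2


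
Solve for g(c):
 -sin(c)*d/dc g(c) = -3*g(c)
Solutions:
 g(c) = C1*(cos(c) - 1)^(3/2)/(cos(c) + 1)^(3/2)


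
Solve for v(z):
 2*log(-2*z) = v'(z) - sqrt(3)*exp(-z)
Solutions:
 v(z) = C1 + 2*z*log(-z) + 2*z*(-1 + log(2)) - sqrt(3)*exp(-z)


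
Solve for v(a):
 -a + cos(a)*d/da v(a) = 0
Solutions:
 v(a) = C1 + Integral(a/cos(a), a)


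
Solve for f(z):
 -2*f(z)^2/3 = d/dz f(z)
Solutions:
 f(z) = 3/(C1 + 2*z)


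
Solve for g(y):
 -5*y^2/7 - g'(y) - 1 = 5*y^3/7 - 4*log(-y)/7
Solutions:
 g(y) = C1 - 5*y^4/28 - 5*y^3/21 + 4*y*log(-y)/7 - 11*y/7


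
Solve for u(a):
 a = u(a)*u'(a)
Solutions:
 u(a) = -sqrt(C1 + a^2)
 u(a) = sqrt(C1 + a^2)


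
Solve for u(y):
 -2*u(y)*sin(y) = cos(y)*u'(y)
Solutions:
 u(y) = C1*cos(y)^2


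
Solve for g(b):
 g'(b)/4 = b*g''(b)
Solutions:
 g(b) = C1 + C2*b^(5/4)


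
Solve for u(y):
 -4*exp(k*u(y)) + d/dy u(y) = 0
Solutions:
 u(y) = Piecewise((log(-1/(C1*k + 4*k*y))/k, Ne(k, 0)), (nan, True))
 u(y) = Piecewise((C1 + 4*y, Eq(k, 0)), (nan, True))


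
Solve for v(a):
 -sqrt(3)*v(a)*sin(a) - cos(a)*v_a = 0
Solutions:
 v(a) = C1*cos(a)^(sqrt(3))


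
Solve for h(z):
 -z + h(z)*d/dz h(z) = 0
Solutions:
 h(z) = -sqrt(C1 + z^2)
 h(z) = sqrt(C1 + z^2)


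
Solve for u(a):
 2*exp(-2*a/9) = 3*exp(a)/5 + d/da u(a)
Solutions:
 u(a) = C1 - 3*exp(a)/5 - 9*exp(-2*a/9)


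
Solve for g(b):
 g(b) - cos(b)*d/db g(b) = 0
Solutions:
 g(b) = C1*sqrt(sin(b) + 1)/sqrt(sin(b) - 1)


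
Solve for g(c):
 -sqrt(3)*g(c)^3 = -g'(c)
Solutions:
 g(c) = -sqrt(2)*sqrt(-1/(C1 + sqrt(3)*c))/2
 g(c) = sqrt(2)*sqrt(-1/(C1 + sqrt(3)*c))/2


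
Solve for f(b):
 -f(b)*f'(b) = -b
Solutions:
 f(b) = -sqrt(C1 + b^2)
 f(b) = sqrt(C1 + b^2)


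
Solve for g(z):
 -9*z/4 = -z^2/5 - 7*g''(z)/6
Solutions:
 g(z) = C1 + C2*z - z^4/70 + 9*z^3/28


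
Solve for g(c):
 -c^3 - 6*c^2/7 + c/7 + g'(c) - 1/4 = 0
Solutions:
 g(c) = C1 + c^4/4 + 2*c^3/7 - c^2/14 + c/4


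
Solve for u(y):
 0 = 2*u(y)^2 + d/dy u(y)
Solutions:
 u(y) = 1/(C1 + 2*y)


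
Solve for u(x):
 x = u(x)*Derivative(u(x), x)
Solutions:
 u(x) = -sqrt(C1 + x^2)
 u(x) = sqrt(C1 + x^2)


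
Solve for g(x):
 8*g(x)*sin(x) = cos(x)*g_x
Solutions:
 g(x) = C1/cos(x)^8


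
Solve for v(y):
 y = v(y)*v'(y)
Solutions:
 v(y) = -sqrt(C1 + y^2)
 v(y) = sqrt(C1 + y^2)


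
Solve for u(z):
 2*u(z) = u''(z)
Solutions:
 u(z) = C1*exp(-sqrt(2)*z) + C2*exp(sqrt(2)*z)


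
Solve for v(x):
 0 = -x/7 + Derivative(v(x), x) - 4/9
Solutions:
 v(x) = C1 + x^2/14 + 4*x/9


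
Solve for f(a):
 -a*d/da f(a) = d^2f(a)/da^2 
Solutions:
 f(a) = C1 + C2*erf(sqrt(2)*a/2)


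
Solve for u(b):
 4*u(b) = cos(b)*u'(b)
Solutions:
 u(b) = C1*(sin(b)^2 + 2*sin(b) + 1)/(sin(b)^2 - 2*sin(b) + 1)


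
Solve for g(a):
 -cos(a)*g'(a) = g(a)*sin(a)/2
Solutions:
 g(a) = C1*sqrt(cos(a))


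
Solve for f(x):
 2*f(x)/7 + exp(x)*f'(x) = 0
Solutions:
 f(x) = C1*exp(2*exp(-x)/7)


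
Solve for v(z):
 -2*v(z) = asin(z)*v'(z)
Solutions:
 v(z) = C1*exp(-2*Integral(1/asin(z), z))


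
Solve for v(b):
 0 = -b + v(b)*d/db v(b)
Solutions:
 v(b) = -sqrt(C1 + b^2)
 v(b) = sqrt(C1 + b^2)


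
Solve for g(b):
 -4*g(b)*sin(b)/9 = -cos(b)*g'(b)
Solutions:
 g(b) = C1/cos(b)^(4/9)


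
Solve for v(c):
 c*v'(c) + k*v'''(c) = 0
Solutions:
 v(c) = C1 + Integral(C2*airyai(c*(-1/k)^(1/3)) + C3*airybi(c*(-1/k)^(1/3)), c)


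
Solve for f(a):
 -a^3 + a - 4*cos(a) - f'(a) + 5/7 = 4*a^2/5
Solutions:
 f(a) = C1 - a^4/4 - 4*a^3/15 + a^2/2 + 5*a/7 - 4*sin(a)


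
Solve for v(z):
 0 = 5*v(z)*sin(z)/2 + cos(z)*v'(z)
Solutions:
 v(z) = C1*cos(z)^(5/2)


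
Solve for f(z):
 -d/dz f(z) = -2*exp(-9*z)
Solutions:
 f(z) = C1 - 2*exp(-9*z)/9


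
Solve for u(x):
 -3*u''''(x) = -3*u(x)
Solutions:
 u(x) = C1*exp(-x) + C2*exp(x) + C3*sin(x) + C4*cos(x)


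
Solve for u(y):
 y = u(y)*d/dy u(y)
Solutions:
 u(y) = -sqrt(C1 + y^2)
 u(y) = sqrt(C1 + y^2)


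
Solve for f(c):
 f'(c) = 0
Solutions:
 f(c) = C1


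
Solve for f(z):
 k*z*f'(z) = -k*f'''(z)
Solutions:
 f(z) = C1 + Integral(C2*airyai(-z) + C3*airybi(-z), z)


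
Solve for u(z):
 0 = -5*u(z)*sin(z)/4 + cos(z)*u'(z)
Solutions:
 u(z) = C1/cos(z)^(5/4)


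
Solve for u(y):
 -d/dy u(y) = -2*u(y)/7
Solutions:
 u(y) = C1*exp(2*y/7)


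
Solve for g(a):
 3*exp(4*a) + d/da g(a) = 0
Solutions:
 g(a) = C1 - 3*exp(4*a)/4


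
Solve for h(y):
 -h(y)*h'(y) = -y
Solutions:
 h(y) = -sqrt(C1 + y^2)
 h(y) = sqrt(C1 + y^2)


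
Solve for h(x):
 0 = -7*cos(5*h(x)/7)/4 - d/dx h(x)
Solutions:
 7*x/4 - 7*log(sin(5*h(x)/7) - 1)/10 + 7*log(sin(5*h(x)/7) + 1)/10 = C1


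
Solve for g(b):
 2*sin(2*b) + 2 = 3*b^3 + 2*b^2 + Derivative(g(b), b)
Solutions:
 g(b) = C1 - 3*b^4/4 - 2*b^3/3 + 2*b - cos(2*b)


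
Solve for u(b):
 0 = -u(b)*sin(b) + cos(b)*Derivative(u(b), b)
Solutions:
 u(b) = C1/cos(b)


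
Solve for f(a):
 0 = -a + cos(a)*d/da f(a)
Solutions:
 f(a) = C1 + Integral(a/cos(a), a)


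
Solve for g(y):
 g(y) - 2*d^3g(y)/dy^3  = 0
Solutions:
 g(y) = C3*exp(2^(2/3)*y/2) + (C1*sin(2^(2/3)*sqrt(3)*y/4) + C2*cos(2^(2/3)*sqrt(3)*y/4))*exp(-2^(2/3)*y/4)


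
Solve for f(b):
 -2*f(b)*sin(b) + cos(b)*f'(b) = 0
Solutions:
 f(b) = C1/cos(b)^2


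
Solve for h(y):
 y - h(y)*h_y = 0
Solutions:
 h(y) = -sqrt(C1 + y^2)
 h(y) = sqrt(C1 + y^2)


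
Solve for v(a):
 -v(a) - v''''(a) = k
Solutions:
 v(a) = -k + (C1*sin(sqrt(2)*a/2) + C2*cos(sqrt(2)*a/2))*exp(-sqrt(2)*a/2) + (C3*sin(sqrt(2)*a/2) + C4*cos(sqrt(2)*a/2))*exp(sqrt(2)*a/2)


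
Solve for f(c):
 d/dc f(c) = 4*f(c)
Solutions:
 f(c) = C1*exp(4*c)


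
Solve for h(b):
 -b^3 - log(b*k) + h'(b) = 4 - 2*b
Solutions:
 h(b) = C1 + b^4/4 - b^2 + b*log(b*k) + 3*b


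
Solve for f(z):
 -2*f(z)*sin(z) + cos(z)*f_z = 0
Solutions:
 f(z) = C1/cos(z)^2


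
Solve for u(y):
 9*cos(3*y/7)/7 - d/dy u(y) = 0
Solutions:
 u(y) = C1 + 3*sin(3*y/7)


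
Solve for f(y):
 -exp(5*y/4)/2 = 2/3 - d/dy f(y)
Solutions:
 f(y) = C1 + 2*y/3 + 2*exp(5*y/4)/5


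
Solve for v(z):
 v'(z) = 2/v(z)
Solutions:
 v(z) = -sqrt(C1 + 4*z)
 v(z) = sqrt(C1 + 4*z)


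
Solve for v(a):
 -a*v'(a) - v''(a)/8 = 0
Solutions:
 v(a) = C1 + C2*erf(2*a)


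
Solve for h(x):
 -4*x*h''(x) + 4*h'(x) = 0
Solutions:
 h(x) = C1 + C2*x^2


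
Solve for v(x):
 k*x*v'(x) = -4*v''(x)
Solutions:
 v(x) = Piecewise((-sqrt(2)*sqrt(pi)*C1*erf(sqrt(2)*sqrt(k)*x/4)/sqrt(k) - C2, (k > 0) | (k < 0)), (-C1*x - C2, True))


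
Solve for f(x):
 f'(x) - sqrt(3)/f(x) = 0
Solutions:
 f(x) = -sqrt(C1 + 2*sqrt(3)*x)
 f(x) = sqrt(C1 + 2*sqrt(3)*x)


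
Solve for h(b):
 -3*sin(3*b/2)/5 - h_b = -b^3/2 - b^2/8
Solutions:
 h(b) = C1 + b^4/8 + b^3/24 + 2*cos(3*b/2)/5


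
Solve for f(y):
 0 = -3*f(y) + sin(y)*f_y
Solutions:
 f(y) = C1*(cos(y) - 1)^(3/2)/(cos(y) + 1)^(3/2)


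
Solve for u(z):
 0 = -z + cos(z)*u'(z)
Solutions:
 u(z) = C1 + Integral(z/cos(z), z)


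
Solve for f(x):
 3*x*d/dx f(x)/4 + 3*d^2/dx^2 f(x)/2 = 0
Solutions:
 f(x) = C1 + C2*erf(x/2)


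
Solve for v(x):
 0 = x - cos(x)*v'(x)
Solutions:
 v(x) = C1 + Integral(x/cos(x), x)


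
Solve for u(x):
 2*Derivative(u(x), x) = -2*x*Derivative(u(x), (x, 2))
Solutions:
 u(x) = C1 + C2*log(x)


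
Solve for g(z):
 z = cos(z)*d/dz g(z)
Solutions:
 g(z) = C1 + Integral(z/cos(z), z)


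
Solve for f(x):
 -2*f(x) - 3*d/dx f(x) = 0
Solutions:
 f(x) = C1*exp(-2*x/3)


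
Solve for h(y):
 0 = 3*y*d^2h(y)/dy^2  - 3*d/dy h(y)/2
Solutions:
 h(y) = C1 + C2*y^(3/2)


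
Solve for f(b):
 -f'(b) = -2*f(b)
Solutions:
 f(b) = C1*exp(2*b)


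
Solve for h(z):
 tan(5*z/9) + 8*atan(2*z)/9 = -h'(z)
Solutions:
 h(z) = C1 - 8*z*atan(2*z)/9 + 2*log(4*z^2 + 1)/9 + 9*log(cos(5*z/9))/5


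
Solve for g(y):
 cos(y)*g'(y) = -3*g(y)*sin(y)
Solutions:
 g(y) = C1*cos(y)^3


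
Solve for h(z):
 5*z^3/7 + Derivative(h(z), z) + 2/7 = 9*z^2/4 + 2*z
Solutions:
 h(z) = C1 - 5*z^4/28 + 3*z^3/4 + z^2 - 2*z/7


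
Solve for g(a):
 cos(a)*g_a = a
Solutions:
 g(a) = C1 + Integral(a/cos(a), a)


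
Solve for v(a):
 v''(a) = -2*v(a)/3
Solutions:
 v(a) = C1*sin(sqrt(6)*a/3) + C2*cos(sqrt(6)*a/3)


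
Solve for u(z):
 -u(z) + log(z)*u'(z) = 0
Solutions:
 u(z) = C1*exp(li(z))


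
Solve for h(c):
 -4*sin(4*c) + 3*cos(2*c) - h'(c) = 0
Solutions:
 h(c) = C1 + 3*sin(2*c)/2 + cos(4*c)


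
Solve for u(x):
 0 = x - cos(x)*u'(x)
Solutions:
 u(x) = C1 + Integral(x/cos(x), x)


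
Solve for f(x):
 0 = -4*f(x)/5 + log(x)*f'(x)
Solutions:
 f(x) = C1*exp(4*li(x)/5)


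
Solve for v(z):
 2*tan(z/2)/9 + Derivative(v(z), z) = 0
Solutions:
 v(z) = C1 + 4*log(cos(z/2))/9


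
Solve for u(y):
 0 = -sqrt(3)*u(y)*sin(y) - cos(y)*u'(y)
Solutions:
 u(y) = C1*cos(y)^(sqrt(3))


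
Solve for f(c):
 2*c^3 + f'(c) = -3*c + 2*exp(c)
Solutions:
 f(c) = C1 - c^4/2 - 3*c^2/2 + 2*exp(c)


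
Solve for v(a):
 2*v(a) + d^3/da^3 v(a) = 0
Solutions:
 v(a) = C3*exp(-2^(1/3)*a) + (C1*sin(2^(1/3)*sqrt(3)*a/2) + C2*cos(2^(1/3)*sqrt(3)*a/2))*exp(2^(1/3)*a/2)


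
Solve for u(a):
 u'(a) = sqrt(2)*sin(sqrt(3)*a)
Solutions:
 u(a) = C1 - sqrt(6)*cos(sqrt(3)*a)/3


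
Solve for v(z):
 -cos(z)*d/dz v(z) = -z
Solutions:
 v(z) = C1 + Integral(z/cos(z), z)


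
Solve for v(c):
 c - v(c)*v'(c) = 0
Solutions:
 v(c) = -sqrt(C1 + c^2)
 v(c) = sqrt(C1 + c^2)


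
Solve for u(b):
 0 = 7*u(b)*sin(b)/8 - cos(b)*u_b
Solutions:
 u(b) = C1/cos(b)^(7/8)


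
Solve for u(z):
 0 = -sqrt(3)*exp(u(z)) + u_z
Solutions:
 u(z) = log(-1/(C1 + sqrt(3)*z))


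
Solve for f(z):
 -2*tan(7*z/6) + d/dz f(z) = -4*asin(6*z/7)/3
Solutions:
 f(z) = C1 - 4*z*asin(6*z/7)/3 - 2*sqrt(49 - 36*z^2)/9 - 12*log(cos(7*z/6))/7


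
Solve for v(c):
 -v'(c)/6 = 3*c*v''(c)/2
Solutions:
 v(c) = C1 + C2*c^(8/9)


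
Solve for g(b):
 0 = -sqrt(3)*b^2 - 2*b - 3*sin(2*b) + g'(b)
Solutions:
 g(b) = C1 + sqrt(3)*b^3/3 + b^2 - 3*cos(2*b)/2


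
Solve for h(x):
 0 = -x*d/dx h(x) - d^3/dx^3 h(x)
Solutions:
 h(x) = C1 + Integral(C2*airyai(-x) + C3*airybi(-x), x)


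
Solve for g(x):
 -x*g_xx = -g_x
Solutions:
 g(x) = C1 + C2*x^2


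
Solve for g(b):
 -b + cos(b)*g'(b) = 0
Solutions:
 g(b) = C1 + Integral(b/cos(b), b)


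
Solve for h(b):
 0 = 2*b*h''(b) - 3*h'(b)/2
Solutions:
 h(b) = C1 + C2*b^(7/4)


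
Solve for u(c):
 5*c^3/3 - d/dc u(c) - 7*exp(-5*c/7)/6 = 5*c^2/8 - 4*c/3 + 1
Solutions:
 u(c) = C1 + 5*c^4/12 - 5*c^3/24 + 2*c^2/3 - c + 49*exp(-5*c/7)/30


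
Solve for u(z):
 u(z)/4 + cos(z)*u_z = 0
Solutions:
 u(z) = C1*(sin(z) - 1)^(1/8)/(sin(z) + 1)^(1/8)


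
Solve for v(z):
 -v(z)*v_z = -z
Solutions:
 v(z) = -sqrt(C1 + z^2)
 v(z) = sqrt(C1 + z^2)


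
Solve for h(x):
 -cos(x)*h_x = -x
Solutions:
 h(x) = C1 + Integral(x/cos(x), x)


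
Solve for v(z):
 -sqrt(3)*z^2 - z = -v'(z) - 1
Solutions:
 v(z) = C1 + sqrt(3)*z^3/3 + z^2/2 - z


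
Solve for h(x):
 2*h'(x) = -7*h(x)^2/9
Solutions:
 h(x) = 18/(C1 + 7*x)


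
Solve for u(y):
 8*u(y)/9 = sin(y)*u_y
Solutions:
 u(y) = C1*(cos(y) - 1)^(4/9)/(cos(y) + 1)^(4/9)


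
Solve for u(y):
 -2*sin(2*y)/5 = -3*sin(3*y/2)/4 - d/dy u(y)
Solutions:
 u(y) = C1 + cos(3*y/2)/2 - cos(2*y)/5


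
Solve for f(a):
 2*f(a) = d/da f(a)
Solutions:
 f(a) = C1*exp(2*a)


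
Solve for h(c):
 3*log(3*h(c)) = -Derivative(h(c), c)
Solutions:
 Integral(1/(log(_y) + log(3)), (_y, h(c)))/3 = C1 - c


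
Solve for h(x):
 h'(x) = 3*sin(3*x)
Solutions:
 h(x) = C1 - cos(3*x)


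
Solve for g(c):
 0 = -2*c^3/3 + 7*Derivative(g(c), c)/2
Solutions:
 g(c) = C1 + c^4/21


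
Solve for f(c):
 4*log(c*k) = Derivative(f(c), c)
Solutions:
 f(c) = C1 + 4*c*log(c*k) - 4*c


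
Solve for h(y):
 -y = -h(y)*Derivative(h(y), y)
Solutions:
 h(y) = -sqrt(C1 + y^2)
 h(y) = sqrt(C1 + y^2)


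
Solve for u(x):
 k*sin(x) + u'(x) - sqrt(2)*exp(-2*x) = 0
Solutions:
 u(x) = C1 + k*cos(x) - sqrt(2)*exp(-2*x)/2


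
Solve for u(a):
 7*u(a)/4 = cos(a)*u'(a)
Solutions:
 u(a) = C1*(sin(a) + 1)^(7/8)/(sin(a) - 1)^(7/8)


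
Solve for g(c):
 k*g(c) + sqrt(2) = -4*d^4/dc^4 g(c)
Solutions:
 g(c) = C1*exp(-sqrt(2)*c*(-k)^(1/4)/2) + C2*exp(sqrt(2)*c*(-k)^(1/4)/2) + C3*exp(-sqrt(2)*I*c*(-k)^(1/4)/2) + C4*exp(sqrt(2)*I*c*(-k)^(1/4)/2) - sqrt(2)/k


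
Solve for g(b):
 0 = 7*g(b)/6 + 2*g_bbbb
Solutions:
 g(b) = (C1*sin(3^(3/4)*7^(1/4)*b/6) + C2*cos(3^(3/4)*7^(1/4)*b/6))*exp(-3^(3/4)*7^(1/4)*b/6) + (C3*sin(3^(3/4)*7^(1/4)*b/6) + C4*cos(3^(3/4)*7^(1/4)*b/6))*exp(3^(3/4)*7^(1/4)*b/6)


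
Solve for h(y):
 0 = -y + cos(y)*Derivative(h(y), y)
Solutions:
 h(y) = C1 + Integral(y/cos(y), y)


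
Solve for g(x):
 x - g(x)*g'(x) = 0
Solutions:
 g(x) = -sqrt(C1 + x^2)
 g(x) = sqrt(C1 + x^2)


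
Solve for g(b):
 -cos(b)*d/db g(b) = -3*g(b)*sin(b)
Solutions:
 g(b) = C1/cos(b)^3


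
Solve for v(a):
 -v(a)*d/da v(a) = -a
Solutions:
 v(a) = -sqrt(C1 + a^2)
 v(a) = sqrt(C1 + a^2)


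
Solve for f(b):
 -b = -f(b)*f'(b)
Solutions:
 f(b) = -sqrt(C1 + b^2)
 f(b) = sqrt(C1 + b^2)


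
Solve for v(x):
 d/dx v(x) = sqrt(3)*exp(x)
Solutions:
 v(x) = C1 + sqrt(3)*exp(x)


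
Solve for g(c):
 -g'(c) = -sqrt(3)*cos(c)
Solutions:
 g(c) = C1 + sqrt(3)*sin(c)


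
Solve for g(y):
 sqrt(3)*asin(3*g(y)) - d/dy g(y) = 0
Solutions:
 Integral(1/asin(3*_y), (_y, g(y))) = C1 + sqrt(3)*y


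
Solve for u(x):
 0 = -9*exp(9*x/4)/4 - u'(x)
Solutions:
 u(x) = C1 - exp(x)^(9/4)


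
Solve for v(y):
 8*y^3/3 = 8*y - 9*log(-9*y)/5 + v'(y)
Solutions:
 v(y) = C1 + 2*y^4/3 - 4*y^2 + 9*y*log(-y)/5 + 9*y*(-1 + 2*log(3))/5


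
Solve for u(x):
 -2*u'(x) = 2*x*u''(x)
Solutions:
 u(x) = C1 + C2*log(x)


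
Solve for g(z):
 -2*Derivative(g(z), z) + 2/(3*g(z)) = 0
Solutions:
 g(z) = -sqrt(C1 + 6*z)/3
 g(z) = sqrt(C1 + 6*z)/3


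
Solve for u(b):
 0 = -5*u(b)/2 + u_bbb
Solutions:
 u(b) = C3*exp(2^(2/3)*5^(1/3)*b/2) + (C1*sin(2^(2/3)*sqrt(3)*5^(1/3)*b/4) + C2*cos(2^(2/3)*sqrt(3)*5^(1/3)*b/4))*exp(-2^(2/3)*5^(1/3)*b/4)


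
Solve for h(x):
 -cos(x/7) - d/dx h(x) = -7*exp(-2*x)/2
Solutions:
 h(x) = C1 - 7*sin(x/7) - 7*exp(-2*x)/4


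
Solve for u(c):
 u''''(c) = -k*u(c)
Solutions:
 u(c) = C1*exp(-c*(-k)^(1/4)) + C2*exp(c*(-k)^(1/4)) + C3*exp(-I*c*(-k)^(1/4)) + C4*exp(I*c*(-k)^(1/4))


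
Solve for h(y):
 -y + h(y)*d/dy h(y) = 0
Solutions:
 h(y) = -sqrt(C1 + y^2)
 h(y) = sqrt(C1 + y^2)


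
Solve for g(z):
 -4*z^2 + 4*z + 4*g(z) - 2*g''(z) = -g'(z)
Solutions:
 g(z) = C1*exp(z*(1 - sqrt(33))/4) + C2*exp(z*(1 + sqrt(33))/4) + z^2 - 3*z/2 + 11/8


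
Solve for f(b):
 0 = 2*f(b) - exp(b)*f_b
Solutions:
 f(b) = C1*exp(-2*exp(-b))


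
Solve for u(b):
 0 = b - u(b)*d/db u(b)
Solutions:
 u(b) = -sqrt(C1 + b^2)
 u(b) = sqrt(C1 + b^2)


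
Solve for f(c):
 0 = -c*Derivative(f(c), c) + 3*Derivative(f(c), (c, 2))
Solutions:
 f(c) = C1 + C2*erfi(sqrt(6)*c/6)


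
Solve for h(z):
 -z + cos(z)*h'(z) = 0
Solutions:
 h(z) = C1 + Integral(z/cos(z), z)


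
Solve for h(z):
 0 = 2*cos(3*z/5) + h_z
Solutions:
 h(z) = C1 - 10*sin(3*z/5)/3


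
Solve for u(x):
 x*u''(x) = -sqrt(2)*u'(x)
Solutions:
 u(x) = C1 + C2*x^(1 - sqrt(2))


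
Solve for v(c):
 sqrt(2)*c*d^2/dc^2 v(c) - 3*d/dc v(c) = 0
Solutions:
 v(c) = C1 + C2*c^(1 + 3*sqrt(2)/2)


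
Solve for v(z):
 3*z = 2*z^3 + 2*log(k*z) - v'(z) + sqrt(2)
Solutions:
 v(z) = C1 + z^4/2 - 3*z^2/2 + 2*z*log(k*z) + z*(-2 + sqrt(2))


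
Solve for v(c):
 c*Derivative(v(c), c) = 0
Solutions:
 v(c) = C1


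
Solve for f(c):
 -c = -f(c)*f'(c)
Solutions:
 f(c) = -sqrt(C1 + c^2)
 f(c) = sqrt(C1 + c^2)


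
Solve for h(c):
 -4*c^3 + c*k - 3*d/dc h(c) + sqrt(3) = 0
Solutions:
 h(c) = C1 - c^4/3 + c^2*k/6 + sqrt(3)*c/3


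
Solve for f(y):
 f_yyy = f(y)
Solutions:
 f(y) = C3*exp(y) + (C1*sin(sqrt(3)*y/2) + C2*cos(sqrt(3)*y/2))*exp(-y/2)


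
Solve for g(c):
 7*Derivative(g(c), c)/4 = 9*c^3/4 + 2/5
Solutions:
 g(c) = C1 + 9*c^4/28 + 8*c/35


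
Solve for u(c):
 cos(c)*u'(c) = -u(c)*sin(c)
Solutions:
 u(c) = C1*cos(c)


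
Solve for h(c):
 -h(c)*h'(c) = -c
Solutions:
 h(c) = -sqrt(C1 + c^2)
 h(c) = sqrt(C1 + c^2)


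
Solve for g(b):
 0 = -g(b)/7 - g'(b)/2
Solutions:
 g(b) = C1*exp(-2*b/7)


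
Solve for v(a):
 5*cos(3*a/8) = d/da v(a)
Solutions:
 v(a) = C1 + 40*sin(3*a/8)/3


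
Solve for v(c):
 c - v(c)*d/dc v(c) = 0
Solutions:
 v(c) = -sqrt(C1 + c^2)
 v(c) = sqrt(C1 + c^2)


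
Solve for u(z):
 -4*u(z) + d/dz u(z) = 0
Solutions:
 u(z) = C1*exp(4*z)


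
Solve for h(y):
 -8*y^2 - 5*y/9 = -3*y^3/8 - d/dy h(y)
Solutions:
 h(y) = C1 - 3*y^4/32 + 8*y^3/3 + 5*y^2/18


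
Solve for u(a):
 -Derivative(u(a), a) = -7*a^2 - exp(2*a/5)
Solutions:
 u(a) = C1 + 7*a^3/3 + 5*exp(2*a/5)/2


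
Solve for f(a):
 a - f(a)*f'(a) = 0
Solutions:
 f(a) = -sqrt(C1 + a^2)
 f(a) = sqrt(C1 + a^2)


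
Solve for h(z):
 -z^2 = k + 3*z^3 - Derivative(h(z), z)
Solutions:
 h(z) = C1 + k*z + 3*z^4/4 + z^3/3


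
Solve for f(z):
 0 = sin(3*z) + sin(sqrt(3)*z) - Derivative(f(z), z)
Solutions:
 f(z) = C1 - cos(3*z)/3 - sqrt(3)*cos(sqrt(3)*z)/3


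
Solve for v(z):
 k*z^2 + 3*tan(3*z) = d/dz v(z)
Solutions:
 v(z) = C1 + k*z^3/3 - log(cos(3*z))


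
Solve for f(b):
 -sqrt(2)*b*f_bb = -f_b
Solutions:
 f(b) = C1 + C2*b^(sqrt(2)/2 + 1)


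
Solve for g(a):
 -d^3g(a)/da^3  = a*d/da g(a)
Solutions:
 g(a) = C1 + Integral(C2*airyai(-a) + C3*airybi(-a), a)


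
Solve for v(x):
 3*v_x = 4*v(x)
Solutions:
 v(x) = C1*exp(4*x/3)


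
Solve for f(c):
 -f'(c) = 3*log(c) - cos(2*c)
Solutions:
 f(c) = C1 - 3*c*log(c) + 3*c + sin(2*c)/2


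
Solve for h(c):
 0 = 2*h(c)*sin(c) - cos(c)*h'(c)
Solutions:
 h(c) = C1/cos(c)^2


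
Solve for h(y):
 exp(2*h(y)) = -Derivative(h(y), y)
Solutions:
 h(y) = log(-sqrt(-1/(C1 - y))) - log(2)/2
 h(y) = log(-1/(C1 - y))/2 - log(2)/2


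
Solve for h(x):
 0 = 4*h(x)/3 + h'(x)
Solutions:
 h(x) = C1*exp(-4*x/3)


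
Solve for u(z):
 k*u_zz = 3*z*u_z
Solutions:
 u(z) = C1 + C2*erf(sqrt(6)*z*sqrt(-1/k)/2)/sqrt(-1/k)


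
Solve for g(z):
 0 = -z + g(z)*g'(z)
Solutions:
 g(z) = -sqrt(C1 + z^2)
 g(z) = sqrt(C1 + z^2)


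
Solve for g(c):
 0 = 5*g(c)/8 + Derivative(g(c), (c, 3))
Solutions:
 g(c) = C3*exp(-5^(1/3)*c/2) + (C1*sin(sqrt(3)*5^(1/3)*c/4) + C2*cos(sqrt(3)*5^(1/3)*c/4))*exp(5^(1/3)*c/4)


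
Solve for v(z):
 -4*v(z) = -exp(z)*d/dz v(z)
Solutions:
 v(z) = C1*exp(-4*exp(-z))


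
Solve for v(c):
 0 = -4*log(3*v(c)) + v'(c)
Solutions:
 -Integral(1/(log(_y) + log(3)), (_y, v(c)))/4 = C1 - c


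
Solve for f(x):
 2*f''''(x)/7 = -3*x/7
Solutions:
 f(x) = C1 + C2*x + C3*x^2 + C4*x^3 - x^5/80


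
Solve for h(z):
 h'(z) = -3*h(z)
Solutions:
 h(z) = C1*exp(-3*z)


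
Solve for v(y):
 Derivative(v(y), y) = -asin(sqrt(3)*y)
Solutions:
 v(y) = C1 - y*asin(sqrt(3)*y) - sqrt(3)*sqrt(1 - 3*y^2)/3


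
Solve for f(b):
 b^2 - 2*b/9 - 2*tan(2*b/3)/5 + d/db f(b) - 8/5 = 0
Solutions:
 f(b) = C1 - b^3/3 + b^2/9 + 8*b/5 - 3*log(cos(2*b/3))/5


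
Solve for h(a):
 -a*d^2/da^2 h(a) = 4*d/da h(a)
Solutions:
 h(a) = C1 + C2/a^3
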